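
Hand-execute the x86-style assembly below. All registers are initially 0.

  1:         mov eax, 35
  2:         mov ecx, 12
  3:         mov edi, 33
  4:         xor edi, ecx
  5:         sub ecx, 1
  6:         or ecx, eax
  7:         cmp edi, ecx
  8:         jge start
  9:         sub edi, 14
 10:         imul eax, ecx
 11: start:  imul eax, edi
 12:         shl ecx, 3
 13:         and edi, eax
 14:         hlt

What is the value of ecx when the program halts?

mov eax, 35 → eax=35
mov ecx, 12 → ecx=12
mov edi, 33 → edi=33
xor edi, ecx → edi=33^12=45
sub ecx, 1 → ecx=12-1=11
or ecx, eax → ecx=11|35=43
cmp edi, ecx  (cmp 45,43)
jge start: taken
imul eax, edi → eax=35*45=1575
shl ecx, 3 → ecx=43<<3=344
and edi, eax → edi=45&1575=37
halt.

344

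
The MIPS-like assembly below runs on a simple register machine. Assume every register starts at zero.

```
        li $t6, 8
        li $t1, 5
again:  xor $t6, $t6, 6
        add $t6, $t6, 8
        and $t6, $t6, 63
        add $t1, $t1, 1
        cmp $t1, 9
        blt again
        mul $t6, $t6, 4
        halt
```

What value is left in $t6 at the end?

160

$t6=8
$t1=5
$t6=8^6=14
$t6=14+8=22
$t6=22&63=22
$t1=5+1=6
cmp $t1, 9  (cmp 6,9)
blt again: taken
$t6=22^6=16
$t6=16+8=24
$t6=24&63=24
$t1=6+1=7
cmp $t1, 9  (cmp 7,9)
blt again: taken
$t6=24^6=30
$t6=30+8=38
$t6=38&63=38
$t1=7+1=8
cmp $t1, 9  (cmp 8,9)
blt again: taken
$t6=38^6=32
$t6=32+8=40
$t6=40&63=40
$t1=8+1=9
cmp $t1, 9  (cmp 9,9)
blt again: not taken
$t6=40*4=160
halt.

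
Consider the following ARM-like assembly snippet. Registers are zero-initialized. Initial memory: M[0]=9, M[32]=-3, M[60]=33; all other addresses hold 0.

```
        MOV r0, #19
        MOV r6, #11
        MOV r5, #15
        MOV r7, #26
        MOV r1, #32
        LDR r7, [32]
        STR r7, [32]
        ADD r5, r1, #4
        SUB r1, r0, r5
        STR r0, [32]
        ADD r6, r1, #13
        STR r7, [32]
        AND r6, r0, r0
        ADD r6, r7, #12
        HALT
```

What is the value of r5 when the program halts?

after MOV r0, #19: r0=19
after MOV r6, #11: r6=11
after MOV r5, #15: r5=15
after MOV r7, #26: r7=26
after MOV r1, #32: r1=32
after LDR r7, [32]: r7=M[32]=-3
STR r7, [32] → M[32]=-3
after ADD r5, r1, #4: r5=32+4=36
after SUB r1, r0, r5: r1=19-36=-17
STR r0, [32] → M[32]=19
after ADD r6, r1, #13: r6=(-17)+13=-4
STR r7, [32] → M[32]=-3
after AND r6, r0, r0: r6=19&19=19
after ADD r6, r7, #12: r6=(-3)+12=9
halt.

36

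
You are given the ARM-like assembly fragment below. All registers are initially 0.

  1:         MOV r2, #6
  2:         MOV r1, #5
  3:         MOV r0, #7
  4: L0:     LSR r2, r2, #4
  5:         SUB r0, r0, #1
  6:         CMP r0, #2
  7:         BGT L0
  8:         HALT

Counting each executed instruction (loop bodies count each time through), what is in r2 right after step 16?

MOV r2, #6 → r2=6
MOV r1, #5 → r1=5
MOV r0, #7 → r0=7
LSR r2, r2, #4 → r2=6>>4=0
SUB r0, r0, #1 → r0=7-1=6
CMP r0, #2  (cmp 6,2)
BGT L0: taken
LSR r2, r2, #4 → r2=0>>4=0
SUB r0, r0, #1 → r0=6-1=5
CMP r0, #2  (cmp 5,2)
BGT L0: taken
LSR r2, r2, #4 → r2=0>>4=0
SUB r0, r0, #1 → r0=5-1=4
CMP r0, #2  (cmp 4,2)
BGT L0: taken
LSR r2, r2, #4 → r2=0>>4=0
After step 16: r2 = 0.

0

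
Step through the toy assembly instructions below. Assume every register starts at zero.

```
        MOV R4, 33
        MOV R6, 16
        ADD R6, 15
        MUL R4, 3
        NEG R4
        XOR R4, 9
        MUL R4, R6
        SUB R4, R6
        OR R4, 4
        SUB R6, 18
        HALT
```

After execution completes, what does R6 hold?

13

after MOV R4, 33: R4=33
after MOV R6, 16: R6=16
after ADD R6, 15: R6=16+15=31
after MUL R4, 3: R4=33*3=99
after NEG R4: R4=-(99)=-99
after XOR R4, 9: R4=(-99)^9=-108
after MUL R4, R6: R4=(-108)*31=-3348
after SUB R4, R6: R4=(-3348)-31=-3379
after OR R4, 4: R4=(-3379)|4=-3379
after SUB R6, 18: R6=31-18=13
halt.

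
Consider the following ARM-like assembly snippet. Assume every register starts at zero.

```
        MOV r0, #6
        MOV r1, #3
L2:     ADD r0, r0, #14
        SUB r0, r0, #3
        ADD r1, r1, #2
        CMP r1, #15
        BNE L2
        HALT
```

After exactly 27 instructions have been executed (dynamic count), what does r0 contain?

MOV r0, #6 → r0=6
MOV r1, #3 → r1=3
ADD r0, r0, #14 → r0=6+14=20
SUB r0, r0, #3 → r0=20-3=17
ADD r1, r1, #2 → r1=3+2=5
CMP r1, #15  (cmp 5,15)
BNE L2: taken
ADD r0, r0, #14 → r0=17+14=31
SUB r0, r0, #3 → r0=31-3=28
ADD r1, r1, #2 → r1=5+2=7
CMP r1, #15  (cmp 7,15)
BNE L2: taken
ADD r0, r0, #14 → r0=28+14=42
SUB r0, r0, #3 → r0=42-3=39
ADD r1, r1, #2 → r1=7+2=9
CMP r1, #15  (cmp 9,15)
BNE L2: taken
ADD r0, r0, #14 → r0=39+14=53
SUB r0, r0, #3 → r0=53-3=50
ADD r1, r1, #2 → r1=9+2=11
CMP r1, #15  (cmp 11,15)
BNE L2: taken
ADD r0, r0, #14 → r0=50+14=64
SUB r0, r0, #3 → r0=64-3=61
ADD r1, r1, #2 → r1=11+2=13
CMP r1, #15  (cmp 13,15)
BNE L2: taken
After step 27: r0 = 61.

61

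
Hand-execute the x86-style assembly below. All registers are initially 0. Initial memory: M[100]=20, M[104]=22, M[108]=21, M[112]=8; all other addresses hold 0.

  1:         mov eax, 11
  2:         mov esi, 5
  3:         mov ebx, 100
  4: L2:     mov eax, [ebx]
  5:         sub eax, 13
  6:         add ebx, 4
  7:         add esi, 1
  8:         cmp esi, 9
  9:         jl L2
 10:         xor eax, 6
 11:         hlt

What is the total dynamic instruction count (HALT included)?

29

eax=11
esi=5
ebx=100
eax=M[100]=20
eax=20-13=7
ebx=100+4=104
esi=5+1=6
cmp esi, 9  (cmp 6,9)
jl L2: taken
eax=M[104]=22
eax=22-13=9
ebx=104+4=108
esi=6+1=7
cmp esi, 9  (cmp 7,9)
jl L2: taken
eax=M[108]=21
eax=21-13=8
ebx=108+4=112
esi=7+1=8
cmp esi, 9  (cmp 8,9)
jl L2: taken
eax=M[112]=8
eax=8-13=-5
ebx=112+4=116
esi=8+1=9
cmp esi, 9  (cmp 9,9)
jl L2: not taken
eax=(-5)^6=-3
halt.
Total executed instructions: 29.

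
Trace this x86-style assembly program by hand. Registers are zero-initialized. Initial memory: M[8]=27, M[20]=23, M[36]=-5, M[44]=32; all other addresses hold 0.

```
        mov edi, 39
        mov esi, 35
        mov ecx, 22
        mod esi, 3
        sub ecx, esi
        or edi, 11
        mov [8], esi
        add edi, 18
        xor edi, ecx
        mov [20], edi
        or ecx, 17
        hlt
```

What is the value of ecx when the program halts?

edi=39
esi=35
ecx=22
esi=35%3=2
ecx=22-2=20
edi=39|11=47
mov [8], esi → M[8]=2
edi=47+18=65
edi=65^20=85
mov [20], edi → M[20]=85
ecx=20|17=21
halt.

21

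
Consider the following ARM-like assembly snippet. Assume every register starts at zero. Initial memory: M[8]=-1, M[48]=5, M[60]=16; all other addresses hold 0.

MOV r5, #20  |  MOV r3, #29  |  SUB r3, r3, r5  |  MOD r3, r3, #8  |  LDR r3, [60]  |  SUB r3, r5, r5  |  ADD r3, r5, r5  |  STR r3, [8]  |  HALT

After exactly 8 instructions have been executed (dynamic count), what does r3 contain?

r5=20
r3=29
r3=29-20=9
r3=9%8=1
r3=M[60]=16
r3=20-20=0
r3=20+20=40
STR r3, [8] → M[8]=40
After step 8: r3 = 40.

40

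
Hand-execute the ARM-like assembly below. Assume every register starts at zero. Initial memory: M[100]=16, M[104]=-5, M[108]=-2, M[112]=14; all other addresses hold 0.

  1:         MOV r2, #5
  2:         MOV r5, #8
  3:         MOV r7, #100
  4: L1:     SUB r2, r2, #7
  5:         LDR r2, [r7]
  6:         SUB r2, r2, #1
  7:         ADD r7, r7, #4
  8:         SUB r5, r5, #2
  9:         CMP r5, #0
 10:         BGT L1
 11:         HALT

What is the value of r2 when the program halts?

after MOV r2, #5: r2=5
after MOV r5, #8: r5=8
after MOV r7, #100: r7=100
after SUB r2, r2, #7: r2=5-7=-2
after LDR r2, [r7]: r2=M[100]=16
after SUB r2, r2, #1: r2=16-1=15
after ADD r7, r7, #4: r7=100+4=104
after SUB r5, r5, #2: r5=8-2=6
CMP r5, #0  (cmp 6,0)
BGT L1: taken
after SUB r2, r2, #7: r2=15-7=8
after LDR r2, [r7]: r2=M[104]=-5
after SUB r2, r2, #1: r2=(-5)-1=-6
after ADD r7, r7, #4: r7=104+4=108
after SUB r5, r5, #2: r5=6-2=4
CMP r5, #0  (cmp 4,0)
BGT L1: taken
after SUB r2, r2, #7: r2=(-6)-7=-13
after LDR r2, [r7]: r2=M[108]=-2
after SUB r2, r2, #1: r2=(-2)-1=-3
after ADD r7, r7, #4: r7=108+4=112
after SUB r5, r5, #2: r5=4-2=2
CMP r5, #0  (cmp 2,0)
BGT L1: taken
after SUB r2, r2, #7: r2=(-3)-7=-10
after LDR r2, [r7]: r2=M[112]=14
after SUB r2, r2, #1: r2=14-1=13
after ADD r7, r7, #4: r7=112+4=116
after SUB r5, r5, #2: r5=2-2=0
CMP r5, #0  (cmp 0,0)
BGT L1: not taken
halt.

13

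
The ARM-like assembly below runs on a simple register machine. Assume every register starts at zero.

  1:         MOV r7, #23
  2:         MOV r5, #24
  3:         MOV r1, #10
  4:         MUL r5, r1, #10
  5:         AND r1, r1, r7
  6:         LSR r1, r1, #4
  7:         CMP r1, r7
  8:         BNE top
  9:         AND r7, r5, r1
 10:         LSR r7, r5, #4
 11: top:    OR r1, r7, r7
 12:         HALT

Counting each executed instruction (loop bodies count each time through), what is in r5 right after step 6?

after MOV r7, #23: r7=23
after MOV r5, #24: r5=24
after MOV r1, #10: r1=10
after MUL r5, r1, #10: r5=10*10=100
after AND r1, r1, r7: r1=10&23=2
after LSR r1, r1, #4: r1=2>>4=0
After step 6: r5 = 100.

100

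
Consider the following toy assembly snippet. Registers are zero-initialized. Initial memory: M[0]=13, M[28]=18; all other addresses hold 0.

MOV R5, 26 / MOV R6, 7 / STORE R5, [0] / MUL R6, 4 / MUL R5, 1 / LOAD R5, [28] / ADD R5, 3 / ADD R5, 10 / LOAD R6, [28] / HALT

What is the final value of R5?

31

MOV R5, 26 → R5=26
MOV R6, 7 → R6=7
STORE R5, [0] → M[0]=26
MUL R6, 4 → R6=7*4=28
MUL R5, 1 → R5=26*1=26
LOAD R5, [28] → R5=M[28]=18
ADD R5, 3 → R5=18+3=21
ADD R5, 10 → R5=21+10=31
LOAD R6, [28] → R6=M[28]=18
halt.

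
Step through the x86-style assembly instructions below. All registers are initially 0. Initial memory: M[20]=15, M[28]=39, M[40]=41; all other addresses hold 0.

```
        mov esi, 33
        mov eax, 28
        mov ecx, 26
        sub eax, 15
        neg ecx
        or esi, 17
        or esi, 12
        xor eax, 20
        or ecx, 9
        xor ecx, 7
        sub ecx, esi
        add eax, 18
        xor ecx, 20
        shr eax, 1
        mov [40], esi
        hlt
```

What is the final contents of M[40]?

after mov esi, 33: esi=33
after mov eax, 28: eax=28
after mov ecx, 26: ecx=26
after sub eax, 15: eax=28-15=13
after neg ecx: ecx=-(26)=-26
after or esi, 17: esi=33|17=49
after or esi, 12: esi=49|12=61
after xor eax, 20: eax=13^20=25
after or ecx, 9: ecx=(-26)|9=-17
after xor ecx, 7: ecx=(-17)^7=-24
after sub ecx, esi: ecx=(-24)-61=-85
after add eax, 18: eax=25+18=43
after xor ecx, 20: ecx=(-85)^20=-65
after shr eax, 1: eax=43>>1=21
mov [40], esi → M[40]=61
halt.

61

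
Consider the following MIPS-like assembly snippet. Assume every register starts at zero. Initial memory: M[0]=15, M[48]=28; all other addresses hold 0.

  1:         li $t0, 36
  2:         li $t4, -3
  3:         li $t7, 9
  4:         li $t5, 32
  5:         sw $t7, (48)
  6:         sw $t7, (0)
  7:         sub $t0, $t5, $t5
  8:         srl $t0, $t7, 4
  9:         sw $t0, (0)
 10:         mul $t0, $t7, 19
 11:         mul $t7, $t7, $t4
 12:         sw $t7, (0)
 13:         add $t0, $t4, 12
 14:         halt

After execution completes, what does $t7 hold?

$t0=36
$t4=-3
$t7=9
$t5=32
sw $t7, (48) → M[48]=9
sw $t7, (0) → M[0]=9
$t0=32-32=0
$t0=9>>4=0
sw $t0, (0) → M[0]=0
$t0=9*19=171
$t7=9*(-3)=-27
sw $t7, (0) → M[0]=-27
$t0=(-3)+12=9
halt.

-27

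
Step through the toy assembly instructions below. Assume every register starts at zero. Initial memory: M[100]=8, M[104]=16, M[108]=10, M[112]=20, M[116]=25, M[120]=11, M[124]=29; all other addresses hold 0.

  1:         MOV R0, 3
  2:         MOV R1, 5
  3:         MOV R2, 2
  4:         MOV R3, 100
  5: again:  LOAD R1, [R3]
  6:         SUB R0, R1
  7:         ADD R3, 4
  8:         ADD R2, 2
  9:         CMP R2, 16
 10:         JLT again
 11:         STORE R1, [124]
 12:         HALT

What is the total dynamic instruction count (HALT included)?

MOV R0, 3 → R0=3
MOV R1, 5 → R1=5
MOV R2, 2 → R2=2
MOV R3, 100 → R3=100
LOAD R1, [R3] → R1=M[100]=8
SUB R0, R1 → R0=3-8=-5
ADD R3, 4 → R3=100+4=104
ADD R2, 2 → R2=2+2=4
CMP R2, 16  (cmp 4,16)
JLT again: taken
LOAD R1, [R3] → R1=M[104]=16
SUB R0, R1 → R0=(-5)-16=-21
ADD R3, 4 → R3=104+4=108
ADD R2, 2 → R2=4+2=6
CMP R2, 16  (cmp 6,16)
JLT again: taken
LOAD R1, [R3] → R1=M[108]=10
SUB R0, R1 → R0=(-21)-10=-31
ADD R3, 4 → R3=108+4=112
ADD R2, 2 → R2=6+2=8
CMP R2, 16  (cmp 8,16)
JLT again: taken
LOAD R1, [R3] → R1=M[112]=20
SUB R0, R1 → R0=(-31)-20=-51
ADD R3, 4 → R3=112+4=116
ADD R2, 2 → R2=8+2=10
CMP R2, 16  (cmp 10,16)
JLT again: taken
LOAD R1, [R3] → R1=M[116]=25
SUB R0, R1 → R0=(-51)-25=-76
ADD R3, 4 → R3=116+4=120
ADD R2, 2 → R2=10+2=12
CMP R2, 16  (cmp 12,16)
JLT again: taken
LOAD R1, [R3] → R1=M[120]=11
SUB R0, R1 → R0=(-76)-11=-87
ADD R3, 4 → R3=120+4=124
ADD R2, 2 → R2=12+2=14
CMP R2, 16  (cmp 14,16)
JLT again: taken
LOAD R1, [R3] → R1=M[124]=29
SUB R0, R1 → R0=(-87)-29=-116
ADD R3, 4 → R3=124+4=128
ADD R2, 2 → R2=14+2=16
CMP R2, 16  (cmp 16,16)
JLT again: not taken
STORE R1, [124] → M[124]=29
halt.
Total executed instructions: 48.

48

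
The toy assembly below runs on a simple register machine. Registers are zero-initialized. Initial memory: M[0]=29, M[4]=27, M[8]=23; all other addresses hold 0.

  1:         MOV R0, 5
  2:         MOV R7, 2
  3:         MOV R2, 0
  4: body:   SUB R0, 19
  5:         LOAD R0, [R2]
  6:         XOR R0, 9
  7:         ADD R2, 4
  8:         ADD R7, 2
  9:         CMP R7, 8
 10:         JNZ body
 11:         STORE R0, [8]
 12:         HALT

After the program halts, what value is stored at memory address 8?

30

MOV R0, 5 → R0=5
MOV R7, 2 → R7=2
MOV R2, 0 → R2=0
SUB R0, 19 → R0=5-19=-14
LOAD R0, [R2] → R0=M[0]=29
XOR R0, 9 → R0=29^9=20
ADD R2, 4 → R2=0+4=4
ADD R7, 2 → R7=2+2=4
CMP R7, 8  (cmp 4,8)
JNZ body: taken
SUB R0, 19 → R0=20-19=1
LOAD R0, [R2] → R0=M[4]=27
XOR R0, 9 → R0=27^9=18
ADD R2, 4 → R2=4+4=8
ADD R7, 2 → R7=4+2=6
CMP R7, 8  (cmp 6,8)
JNZ body: taken
SUB R0, 19 → R0=18-19=-1
LOAD R0, [R2] → R0=M[8]=23
XOR R0, 9 → R0=23^9=30
ADD R2, 4 → R2=8+4=12
ADD R7, 2 → R7=6+2=8
CMP R7, 8  (cmp 8,8)
JNZ body: not taken
STORE R0, [8] → M[8]=30
halt.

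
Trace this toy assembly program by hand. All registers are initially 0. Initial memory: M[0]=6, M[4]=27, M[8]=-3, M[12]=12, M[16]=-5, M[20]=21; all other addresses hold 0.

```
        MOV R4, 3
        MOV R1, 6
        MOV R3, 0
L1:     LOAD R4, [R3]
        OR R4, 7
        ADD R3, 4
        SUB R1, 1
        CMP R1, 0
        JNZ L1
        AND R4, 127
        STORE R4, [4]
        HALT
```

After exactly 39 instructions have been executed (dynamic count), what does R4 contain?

after MOV R4, 3: R4=3
after MOV R1, 6: R1=6
after MOV R3, 0: R3=0
after LOAD R4, [R3]: R4=M[0]=6
after OR R4, 7: R4=6|7=7
after ADD R3, 4: R3=0+4=4
after SUB R1, 1: R1=6-1=5
CMP R1, 0  (cmp 5,0)
JNZ L1: taken
after LOAD R4, [R3]: R4=M[4]=27
after OR R4, 7: R4=27|7=31
after ADD R3, 4: R3=4+4=8
after SUB R1, 1: R1=5-1=4
CMP R1, 0  (cmp 4,0)
JNZ L1: taken
after LOAD R4, [R3]: R4=M[8]=-3
after OR R4, 7: R4=(-3)|7=-1
after ADD R3, 4: R3=8+4=12
after SUB R1, 1: R1=4-1=3
CMP R1, 0  (cmp 3,0)
JNZ L1: taken
after LOAD R4, [R3]: R4=M[12]=12
after OR R4, 7: R4=12|7=15
after ADD R3, 4: R3=12+4=16
after SUB R1, 1: R1=3-1=2
CMP R1, 0  (cmp 2,0)
JNZ L1: taken
after LOAD R4, [R3]: R4=M[16]=-5
after OR R4, 7: R4=(-5)|7=-1
after ADD R3, 4: R3=16+4=20
after SUB R1, 1: R1=2-1=1
CMP R1, 0  (cmp 1,0)
JNZ L1: taken
after LOAD R4, [R3]: R4=M[20]=21
after OR R4, 7: R4=21|7=23
after ADD R3, 4: R3=20+4=24
after SUB R1, 1: R1=1-1=0
CMP R1, 0  (cmp 0,0)
JNZ L1: not taken
After step 39: R4 = 23.

23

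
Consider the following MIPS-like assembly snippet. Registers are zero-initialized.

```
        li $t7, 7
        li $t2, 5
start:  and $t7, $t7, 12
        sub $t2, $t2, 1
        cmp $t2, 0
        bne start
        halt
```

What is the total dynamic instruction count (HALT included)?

23

li $t7, 7 → $t7=7
li $t2, 5 → $t2=5
and $t7, $t7, 12 → $t7=7&12=4
sub $t2, $t2, 1 → $t2=5-1=4
cmp $t2, 0  (cmp 4,0)
bne start: taken
and $t7, $t7, 12 → $t7=4&12=4
sub $t2, $t2, 1 → $t2=4-1=3
cmp $t2, 0  (cmp 3,0)
bne start: taken
and $t7, $t7, 12 → $t7=4&12=4
sub $t2, $t2, 1 → $t2=3-1=2
cmp $t2, 0  (cmp 2,0)
bne start: taken
and $t7, $t7, 12 → $t7=4&12=4
sub $t2, $t2, 1 → $t2=2-1=1
cmp $t2, 0  (cmp 1,0)
bne start: taken
and $t7, $t7, 12 → $t7=4&12=4
sub $t2, $t2, 1 → $t2=1-1=0
cmp $t2, 0  (cmp 0,0)
bne start: not taken
halt.
Total executed instructions: 23.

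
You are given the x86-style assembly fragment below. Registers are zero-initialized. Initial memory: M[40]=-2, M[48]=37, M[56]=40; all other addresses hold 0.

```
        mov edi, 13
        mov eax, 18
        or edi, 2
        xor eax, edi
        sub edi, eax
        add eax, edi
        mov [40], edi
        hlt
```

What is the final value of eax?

15

mov edi, 13 → edi=13
mov eax, 18 → eax=18
or edi, 2 → edi=13|2=15
xor eax, edi → eax=18^15=29
sub edi, eax → edi=15-29=-14
add eax, edi → eax=29+(-14)=15
mov [40], edi → M[40]=-14
halt.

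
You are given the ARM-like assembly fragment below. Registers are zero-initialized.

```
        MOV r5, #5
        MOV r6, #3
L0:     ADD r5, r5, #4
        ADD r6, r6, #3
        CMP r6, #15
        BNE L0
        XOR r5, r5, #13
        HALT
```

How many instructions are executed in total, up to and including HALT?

20

MOV r5, #5 → r5=5
MOV r6, #3 → r6=3
ADD r5, r5, #4 → r5=5+4=9
ADD r6, r6, #3 → r6=3+3=6
CMP r6, #15  (cmp 6,15)
BNE L0: taken
ADD r5, r5, #4 → r5=9+4=13
ADD r6, r6, #3 → r6=6+3=9
CMP r6, #15  (cmp 9,15)
BNE L0: taken
ADD r5, r5, #4 → r5=13+4=17
ADD r6, r6, #3 → r6=9+3=12
CMP r6, #15  (cmp 12,15)
BNE L0: taken
ADD r5, r5, #4 → r5=17+4=21
ADD r6, r6, #3 → r6=12+3=15
CMP r6, #15  (cmp 15,15)
BNE L0: not taken
XOR r5, r5, #13 → r5=21^13=24
halt.
Total executed instructions: 20.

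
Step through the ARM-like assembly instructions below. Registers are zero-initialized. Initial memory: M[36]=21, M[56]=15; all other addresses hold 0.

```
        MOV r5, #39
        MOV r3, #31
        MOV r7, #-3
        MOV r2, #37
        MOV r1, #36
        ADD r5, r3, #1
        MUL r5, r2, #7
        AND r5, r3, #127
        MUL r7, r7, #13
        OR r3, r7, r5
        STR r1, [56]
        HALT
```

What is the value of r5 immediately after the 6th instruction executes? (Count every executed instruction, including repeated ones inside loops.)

32

r5=39
r3=31
r7=-3
r2=37
r1=36
r5=31+1=32
After step 6: r5 = 32.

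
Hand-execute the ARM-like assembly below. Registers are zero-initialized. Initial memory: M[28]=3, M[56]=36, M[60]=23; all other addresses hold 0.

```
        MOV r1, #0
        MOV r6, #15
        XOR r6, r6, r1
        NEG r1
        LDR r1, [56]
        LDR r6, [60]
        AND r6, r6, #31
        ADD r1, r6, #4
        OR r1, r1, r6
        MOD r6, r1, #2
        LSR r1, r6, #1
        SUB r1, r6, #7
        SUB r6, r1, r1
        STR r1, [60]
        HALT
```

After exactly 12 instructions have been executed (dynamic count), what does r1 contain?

after MOV r1, #0: r1=0
after MOV r6, #15: r6=15
after XOR r6, r6, r1: r6=15^0=15
after NEG r1: r1=-(0)=0
after LDR r1, [56]: r1=M[56]=36
after LDR r6, [60]: r6=M[60]=23
after AND r6, r6, #31: r6=23&31=23
after ADD r1, r6, #4: r1=23+4=27
after OR r1, r1, r6: r1=27|23=31
after MOD r6, r1, #2: r6=31%2=1
after LSR r1, r6, #1: r1=1>>1=0
after SUB r1, r6, #7: r1=1-7=-6
After step 12: r1 = -6.

-6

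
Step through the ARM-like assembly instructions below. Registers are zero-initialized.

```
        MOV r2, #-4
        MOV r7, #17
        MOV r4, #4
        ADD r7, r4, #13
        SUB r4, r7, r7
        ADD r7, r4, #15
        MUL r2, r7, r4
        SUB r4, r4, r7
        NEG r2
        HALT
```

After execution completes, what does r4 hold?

-15

MOV r2, #-4 → r2=-4
MOV r7, #17 → r7=17
MOV r4, #4 → r4=4
ADD r7, r4, #13 → r7=4+13=17
SUB r4, r7, r7 → r4=17-17=0
ADD r7, r4, #15 → r7=0+15=15
MUL r2, r7, r4 → r2=15*0=0
SUB r4, r4, r7 → r4=0-15=-15
NEG r2 → r2=-(0)=0
halt.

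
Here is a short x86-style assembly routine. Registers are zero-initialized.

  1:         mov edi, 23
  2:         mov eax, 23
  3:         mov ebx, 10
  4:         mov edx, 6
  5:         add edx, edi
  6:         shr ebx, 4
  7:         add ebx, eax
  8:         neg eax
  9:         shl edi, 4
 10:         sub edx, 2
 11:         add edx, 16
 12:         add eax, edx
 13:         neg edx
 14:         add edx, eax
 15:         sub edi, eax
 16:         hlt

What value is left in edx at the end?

-23

after mov edi, 23: edi=23
after mov eax, 23: eax=23
after mov ebx, 10: ebx=10
after mov edx, 6: edx=6
after add edx, edi: edx=6+23=29
after shr ebx, 4: ebx=10>>4=0
after add ebx, eax: ebx=0+23=23
after neg eax: eax=-(23)=-23
after shl edi, 4: edi=23<<4=368
after sub edx, 2: edx=29-2=27
after add edx, 16: edx=27+16=43
after add eax, edx: eax=(-23)+43=20
after neg edx: edx=-(43)=-43
after add edx, eax: edx=(-43)+20=-23
after sub edi, eax: edi=368-20=348
halt.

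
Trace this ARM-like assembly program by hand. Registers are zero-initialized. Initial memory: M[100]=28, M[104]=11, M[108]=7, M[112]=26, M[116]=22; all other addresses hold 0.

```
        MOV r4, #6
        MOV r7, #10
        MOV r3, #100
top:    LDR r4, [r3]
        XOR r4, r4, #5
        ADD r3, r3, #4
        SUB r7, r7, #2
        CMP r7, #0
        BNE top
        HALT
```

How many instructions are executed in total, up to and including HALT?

r4=6
r7=10
r3=100
r4=M[100]=28
r4=28^5=25
r3=100+4=104
r7=10-2=8
CMP r7, #0  (cmp 8,0)
BNE top: taken
r4=M[104]=11
r4=11^5=14
r3=104+4=108
r7=8-2=6
CMP r7, #0  (cmp 6,0)
BNE top: taken
r4=M[108]=7
r4=7^5=2
r3=108+4=112
r7=6-2=4
CMP r7, #0  (cmp 4,0)
BNE top: taken
r4=M[112]=26
r4=26^5=31
r3=112+4=116
r7=4-2=2
CMP r7, #0  (cmp 2,0)
BNE top: taken
r4=M[116]=22
r4=22^5=19
r3=116+4=120
r7=2-2=0
CMP r7, #0  (cmp 0,0)
BNE top: not taken
halt.
Total executed instructions: 34.

34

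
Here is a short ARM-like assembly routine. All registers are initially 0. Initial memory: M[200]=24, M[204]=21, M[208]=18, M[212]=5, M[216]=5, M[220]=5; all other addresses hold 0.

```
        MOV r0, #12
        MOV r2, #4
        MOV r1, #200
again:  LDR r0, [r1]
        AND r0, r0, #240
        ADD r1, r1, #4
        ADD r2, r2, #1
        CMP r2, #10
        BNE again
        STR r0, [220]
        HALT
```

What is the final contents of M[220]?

after MOV r0, #12: r0=12
after MOV r2, #4: r2=4
after MOV r1, #200: r1=200
after LDR r0, [r1]: r0=M[200]=24
after AND r0, r0, #240: r0=24&240=16
after ADD r1, r1, #4: r1=200+4=204
after ADD r2, r2, #1: r2=4+1=5
CMP r2, #10  (cmp 5,10)
BNE again: taken
after LDR r0, [r1]: r0=M[204]=21
after AND r0, r0, #240: r0=21&240=16
after ADD r1, r1, #4: r1=204+4=208
after ADD r2, r2, #1: r2=5+1=6
CMP r2, #10  (cmp 6,10)
BNE again: taken
after LDR r0, [r1]: r0=M[208]=18
after AND r0, r0, #240: r0=18&240=16
after ADD r1, r1, #4: r1=208+4=212
after ADD r2, r2, #1: r2=6+1=7
CMP r2, #10  (cmp 7,10)
BNE again: taken
after LDR r0, [r1]: r0=M[212]=5
after AND r0, r0, #240: r0=5&240=0
after ADD r1, r1, #4: r1=212+4=216
after ADD r2, r2, #1: r2=7+1=8
CMP r2, #10  (cmp 8,10)
BNE again: taken
after LDR r0, [r1]: r0=M[216]=5
after AND r0, r0, #240: r0=5&240=0
after ADD r1, r1, #4: r1=216+4=220
after ADD r2, r2, #1: r2=8+1=9
CMP r2, #10  (cmp 9,10)
BNE again: taken
after LDR r0, [r1]: r0=M[220]=5
after AND r0, r0, #240: r0=5&240=0
after ADD r1, r1, #4: r1=220+4=224
after ADD r2, r2, #1: r2=9+1=10
CMP r2, #10  (cmp 10,10)
BNE again: not taken
STR r0, [220] → M[220]=0
halt.

0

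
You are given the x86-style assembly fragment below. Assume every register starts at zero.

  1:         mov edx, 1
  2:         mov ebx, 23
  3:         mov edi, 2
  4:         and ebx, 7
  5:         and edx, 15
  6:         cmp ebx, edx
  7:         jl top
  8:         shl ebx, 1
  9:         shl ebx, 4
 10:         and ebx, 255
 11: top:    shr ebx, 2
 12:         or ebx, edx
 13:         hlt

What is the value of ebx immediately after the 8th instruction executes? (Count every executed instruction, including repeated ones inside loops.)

14

after mov edx, 1: edx=1
after mov ebx, 23: ebx=23
after mov edi, 2: edi=2
after and ebx, 7: ebx=23&7=7
after and edx, 15: edx=1&15=1
cmp ebx, edx  (cmp 7,1)
jl top: not taken
after shl ebx, 1: ebx=7<<1=14
After step 8: ebx = 14.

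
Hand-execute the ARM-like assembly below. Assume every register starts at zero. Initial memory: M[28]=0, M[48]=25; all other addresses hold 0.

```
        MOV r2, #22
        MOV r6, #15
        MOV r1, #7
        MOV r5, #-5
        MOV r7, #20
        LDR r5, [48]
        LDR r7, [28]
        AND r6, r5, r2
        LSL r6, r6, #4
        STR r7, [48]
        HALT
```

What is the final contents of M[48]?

MOV r2, #22 → r2=22
MOV r6, #15 → r6=15
MOV r1, #7 → r1=7
MOV r5, #-5 → r5=-5
MOV r7, #20 → r7=20
LDR r5, [48] → r5=M[48]=25
LDR r7, [28] → r7=M[28]=0
AND r6, r5, r2 → r6=25&22=16
LSL r6, r6, #4 → r6=16<<4=256
STR r7, [48] → M[48]=0
halt.

0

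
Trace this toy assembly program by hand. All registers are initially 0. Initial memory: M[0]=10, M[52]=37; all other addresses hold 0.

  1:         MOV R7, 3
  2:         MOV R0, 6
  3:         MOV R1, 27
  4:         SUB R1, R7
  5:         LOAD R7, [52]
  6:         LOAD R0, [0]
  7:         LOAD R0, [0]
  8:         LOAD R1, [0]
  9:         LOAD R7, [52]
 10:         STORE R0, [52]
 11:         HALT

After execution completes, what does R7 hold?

after MOV R7, 3: R7=3
after MOV R0, 6: R0=6
after MOV R1, 27: R1=27
after SUB R1, R7: R1=27-3=24
after LOAD R7, [52]: R7=M[52]=37
after LOAD R0, [0]: R0=M[0]=10
after LOAD R0, [0]: R0=M[0]=10
after LOAD R1, [0]: R1=M[0]=10
after LOAD R7, [52]: R7=M[52]=37
STORE R0, [52] → M[52]=10
halt.

37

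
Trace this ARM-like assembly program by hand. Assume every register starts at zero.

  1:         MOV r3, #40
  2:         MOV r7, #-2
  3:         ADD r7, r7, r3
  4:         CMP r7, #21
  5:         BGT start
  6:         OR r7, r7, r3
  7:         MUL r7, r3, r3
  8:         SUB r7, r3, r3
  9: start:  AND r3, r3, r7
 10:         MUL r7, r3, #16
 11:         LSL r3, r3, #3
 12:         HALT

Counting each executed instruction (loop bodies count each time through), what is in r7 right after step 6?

after MOV r3, #40: r3=40
after MOV r7, #-2: r7=-2
after ADD r7, r7, r3: r7=(-2)+40=38
CMP r7, #21  (cmp 38,21)
BGT start: taken
after AND r3, r3, r7: r3=40&38=32
After step 6: r7 = 38.

38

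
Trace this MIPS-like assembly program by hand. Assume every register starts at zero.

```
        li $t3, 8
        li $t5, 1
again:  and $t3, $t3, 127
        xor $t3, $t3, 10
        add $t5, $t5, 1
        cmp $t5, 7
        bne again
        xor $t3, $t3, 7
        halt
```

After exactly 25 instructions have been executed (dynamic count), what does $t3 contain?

after li $t3, 8: $t3=8
after li $t5, 1: $t5=1
after and $t3, $t3, 127: $t3=8&127=8
after xor $t3, $t3, 10: $t3=8^10=2
after add $t5, $t5, 1: $t5=1+1=2
cmp $t5, 7  (cmp 2,7)
bne again: taken
after and $t3, $t3, 127: $t3=2&127=2
after xor $t3, $t3, 10: $t3=2^10=8
after add $t5, $t5, 1: $t5=2+1=3
cmp $t5, 7  (cmp 3,7)
bne again: taken
after and $t3, $t3, 127: $t3=8&127=8
after xor $t3, $t3, 10: $t3=8^10=2
after add $t5, $t5, 1: $t5=3+1=4
cmp $t5, 7  (cmp 4,7)
bne again: taken
after and $t3, $t3, 127: $t3=2&127=2
after xor $t3, $t3, 10: $t3=2^10=8
after add $t5, $t5, 1: $t5=4+1=5
cmp $t5, 7  (cmp 5,7)
bne again: taken
after and $t3, $t3, 127: $t3=8&127=8
after xor $t3, $t3, 10: $t3=8^10=2
after add $t5, $t5, 1: $t5=5+1=6
After step 25: $t3 = 2.

2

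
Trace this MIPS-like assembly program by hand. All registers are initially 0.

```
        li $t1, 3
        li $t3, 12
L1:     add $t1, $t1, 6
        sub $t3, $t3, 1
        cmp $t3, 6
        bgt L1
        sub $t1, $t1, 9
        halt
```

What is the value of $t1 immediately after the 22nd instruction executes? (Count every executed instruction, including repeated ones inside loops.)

33

$t1=3
$t3=12
$t1=3+6=9
$t3=12-1=11
cmp $t3, 6  (cmp 11,6)
bgt L1: taken
$t1=9+6=15
$t3=11-1=10
cmp $t3, 6  (cmp 10,6)
bgt L1: taken
$t1=15+6=21
$t3=10-1=9
cmp $t3, 6  (cmp 9,6)
bgt L1: taken
$t1=21+6=27
$t3=9-1=8
cmp $t3, 6  (cmp 8,6)
bgt L1: taken
$t1=27+6=33
$t3=8-1=7
cmp $t3, 6  (cmp 7,6)
bgt L1: taken
After step 22: $t1 = 33.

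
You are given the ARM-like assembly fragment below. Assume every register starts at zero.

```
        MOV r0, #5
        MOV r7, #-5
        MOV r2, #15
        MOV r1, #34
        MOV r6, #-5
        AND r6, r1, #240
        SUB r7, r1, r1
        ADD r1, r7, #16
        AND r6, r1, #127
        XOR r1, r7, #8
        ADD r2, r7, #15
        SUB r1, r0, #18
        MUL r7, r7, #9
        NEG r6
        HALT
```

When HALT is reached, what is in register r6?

-16

after MOV r0, #5: r0=5
after MOV r7, #-5: r7=-5
after MOV r2, #15: r2=15
after MOV r1, #34: r1=34
after MOV r6, #-5: r6=-5
after AND r6, r1, #240: r6=34&240=32
after SUB r7, r1, r1: r7=34-34=0
after ADD r1, r7, #16: r1=0+16=16
after AND r6, r1, #127: r6=16&127=16
after XOR r1, r7, #8: r1=0^8=8
after ADD r2, r7, #15: r2=0+15=15
after SUB r1, r0, #18: r1=5-18=-13
after MUL r7, r7, #9: r7=0*9=0
after NEG r6: r6=-(16)=-16
halt.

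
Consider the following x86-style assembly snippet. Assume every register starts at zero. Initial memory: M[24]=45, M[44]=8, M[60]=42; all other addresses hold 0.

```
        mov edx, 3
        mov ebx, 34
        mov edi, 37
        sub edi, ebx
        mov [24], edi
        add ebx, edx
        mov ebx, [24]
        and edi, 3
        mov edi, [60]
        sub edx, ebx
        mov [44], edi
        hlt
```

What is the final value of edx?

0

edx=3
ebx=34
edi=37
edi=37-34=3
mov [24], edi → M[24]=3
ebx=34+3=37
ebx=M[24]=3
edi=3&3=3
edi=M[60]=42
edx=3-3=0
mov [44], edi → M[44]=42
halt.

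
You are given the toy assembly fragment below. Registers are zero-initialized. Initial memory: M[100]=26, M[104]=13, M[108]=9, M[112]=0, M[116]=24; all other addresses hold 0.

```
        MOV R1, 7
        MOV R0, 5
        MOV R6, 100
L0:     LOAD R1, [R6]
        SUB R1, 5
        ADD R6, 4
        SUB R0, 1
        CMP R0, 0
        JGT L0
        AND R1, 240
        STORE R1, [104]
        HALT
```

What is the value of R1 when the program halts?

R1=7
R0=5
R6=100
R1=M[100]=26
R1=26-5=21
R6=100+4=104
R0=5-1=4
CMP R0, 0  (cmp 4,0)
JGT L0: taken
R1=M[104]=13
R1=13-5=8
R6=104+4=108
R0=4-1=3
CMP R0, 0  (cmp 3,0)
JGT L0: taken
R1=M[108]=9
R1=9-5=4
R6=108+4=112
R0=3-1=2
CMP R0, 0  (cmp 2,0)
JGT L0: taken
R1=M[112]=0
R1=0-5=-5
R6=112+4=116
R0=2-1=1
CMP R0, 0  (cmp 1,0)
JGT L0: taken
R1=M[116]=24
R1=24-5=19
R6=116+4=120
R0=1-1=0
CMP R0, 0  (cmp 0,0)
JGT L0: not taken
R1=19&240=16
STORE R1, [104] → M[104]=16
halt.

16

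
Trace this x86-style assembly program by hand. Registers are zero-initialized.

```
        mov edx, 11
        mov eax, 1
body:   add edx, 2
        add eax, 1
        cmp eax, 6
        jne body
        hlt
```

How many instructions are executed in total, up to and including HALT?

mov edx, 11 → edx=11
mov eax, 1 → eax=1
add edx, 2 → edx=11+2=13
add eax, 1 → eax=1+1=2
cmp eax, 6  (cmp 2,6)
jne body: taken
add edx, 2 → edx=13+2=15
add eax, 1 → eax=2+1=3
cmp eax, 6  (cmp 3,6)
jne body: taken
add edx, 2 → edx=15+2=17
add eax, 1 → eax=3+1=4
cmp eax, 6  (cmp 4,6)
jne body: taken
add edx, 2 → edx=17+2=19
add eax, 1 → eax=4+1=5
cmp eax, 6  (cmp 5,6)
jne body: taken
add edx, 2 → edx=19+2=21
add eax, 1 → eax=5+1=6
cmp eax, 6  (cmp 6,6)
jne body: not taken
halt.
Total executed instructions: 23.

23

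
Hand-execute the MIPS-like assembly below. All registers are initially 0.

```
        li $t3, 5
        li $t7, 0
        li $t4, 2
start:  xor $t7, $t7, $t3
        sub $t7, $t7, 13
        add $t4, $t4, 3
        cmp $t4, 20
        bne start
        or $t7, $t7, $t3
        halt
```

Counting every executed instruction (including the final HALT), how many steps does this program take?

after li $t3, 5: $t3=5
after li $t7, 0: $t7=0
after li $t4, 2: $t4=2
after xor $t7, $t7, $t3: $t7=0^5=5
after sub $t7, $t7, 13: $t7=5-13=-8
after add $t4, $t4, 3: $t4=2+3=5
cmp $t4, 20  (cmp 5,20)
bne start: taken
after xor $t7, $t7, $t3: $t7=(-8)^5=-3
after sub $t7, $t7, 13: $t7=(-3)-13=-16
after add $t4, $t4, 3: $t4=5+3=8
cmp $t4, 20  (cmp 8,20)
bne start: taken
after xor $t7, $t7, $t3: $t7=(-16)^5=-11
after sub $t7, $t7, 13: $t7=(-11)-13=-24
after add $t4, $t4, 3: $t4=8+3=11
cmp $t4, 20  (cmp 11,20)
bne start: taken
after xor $t7, $t7, $t3: $t7=(-24)^5=-19
after sub $t7, $t7, 13: $t7=(-19)-13=-32
after add $t4, $t4, 3: $t4=11+3=14
cmp $t4, 20  (cmp 14,20)
bne start: taken
after xor $t7, $t7, $t3: $t7=(-32)^5=-27
after sub $t7, $t7, 13: $t7=(-27)-13=-40
after add $t4, $t4, 3: $t4=14+3=17
cmp $t4, 20  (cmp 17,20)
bne start: taken
after xor $t7, $t7, $t3: $t7=(-40)^5=-35
after sub $t7, $t7, 13: $t7=(-35)-13=-48
after add $t4, $t4, 3: $t4=17+3=20
cmp $t4, 20  (cmp 20,20)
bne start: not taken
after or $t7, $t7, $t3: $t7=(-48)|5=-43
halt.
Total executed instructions: 35.

35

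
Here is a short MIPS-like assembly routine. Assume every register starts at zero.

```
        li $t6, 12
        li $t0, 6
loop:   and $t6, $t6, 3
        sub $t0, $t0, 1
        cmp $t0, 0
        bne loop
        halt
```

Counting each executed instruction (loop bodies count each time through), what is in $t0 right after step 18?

li $t6, 12 → $t6=12
li $t0, 6 → $t0=6
and $t6, $t6, 3 → $t6=12&3=0
sub $t0, $t0, 1 → $t0=6-1=5
cmp $t0, 0  (cmp 5,0)
bne loop: taken
and $t6, $t6, 3 → $t6=0&3=0
sub $t0, $t0, 1 → $t0=5-1=4
cmp $t0, 0  (cmp 4,0)
bne loop: taken
and $t6, $t6, 3 → $t6=0&3=0
sub $t0, $t0, 1 → $t0=4-1=3
cmp $t0, 0  (cmp 3,0)
bne loop: taken
and $t6, $t6, 3 → $t6=0&3=0
sub $t0, $t0, 1 → $t0=3-1=2
cmp $t0, 0  (cmp 2,0)
bne loop: taken
After step 18: $t0 = 2.

2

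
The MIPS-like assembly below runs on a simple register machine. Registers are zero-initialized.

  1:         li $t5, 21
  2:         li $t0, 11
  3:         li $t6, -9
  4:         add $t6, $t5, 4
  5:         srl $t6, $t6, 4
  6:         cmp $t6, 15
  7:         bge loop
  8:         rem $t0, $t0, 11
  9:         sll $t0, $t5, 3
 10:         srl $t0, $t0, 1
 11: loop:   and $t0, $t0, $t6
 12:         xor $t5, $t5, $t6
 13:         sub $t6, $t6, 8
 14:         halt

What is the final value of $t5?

$t5=21
$t0=11
$t6=-9
$t6=21+4=25
$t6=25>>4=1
cmp $t6, 15  (cmp 1,15)
bge loop: not taken
$t0=11%11=0
$t0=21<<3=168
$t0=168>>1=84
$t0=84&1=0
$t5=21^1=20
$t6=1-8=-7
halt.

20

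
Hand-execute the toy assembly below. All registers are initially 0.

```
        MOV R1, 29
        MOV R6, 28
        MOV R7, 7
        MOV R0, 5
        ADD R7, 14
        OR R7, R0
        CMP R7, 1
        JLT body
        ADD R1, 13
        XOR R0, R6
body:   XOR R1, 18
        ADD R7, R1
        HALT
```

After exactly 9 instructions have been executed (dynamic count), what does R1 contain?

after MOV R1, 29: R1=29
after MOV R6, 28: R6=28
after MOV R7, 7: R7=7
after MOV R0, 5: R0=5
after ADD R7, 14: R7=7+14=21
after OR R7, R0: R7=21|5=21
CMP R7, 1  (cmp 21,1)
JLT body: not taken
after ADD R1, 13: R1=29+13=42
After step 9: R1 = 42.

42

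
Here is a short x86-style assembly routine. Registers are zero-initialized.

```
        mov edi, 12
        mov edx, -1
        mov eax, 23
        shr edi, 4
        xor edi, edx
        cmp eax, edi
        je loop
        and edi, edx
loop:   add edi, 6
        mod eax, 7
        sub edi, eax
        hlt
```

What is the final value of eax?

after mov edi, 12: edi=12
after mov edx, -1: edx=-1
after mov eax, 23: eax=23
after shr edi, 4: edi=12>>4=0
after xor edi, edx: edi=0^(-1)=-1
cmp eax, edi  (cmp 23,-1)
je loop: not taken
after and edi, edx: edi=(-1)&(-1)=-1
after add edi, 6: edi=(-1)+6=5
after mod eax, 7: eax=23%7=2
after sub edi, eax: edi=5-2=3
halt.

2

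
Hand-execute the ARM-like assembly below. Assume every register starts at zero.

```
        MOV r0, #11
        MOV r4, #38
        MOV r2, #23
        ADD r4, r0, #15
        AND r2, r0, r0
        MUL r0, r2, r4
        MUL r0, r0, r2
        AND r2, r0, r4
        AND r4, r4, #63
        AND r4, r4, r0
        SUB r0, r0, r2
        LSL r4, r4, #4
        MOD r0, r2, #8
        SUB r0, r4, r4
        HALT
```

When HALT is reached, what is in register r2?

r0=11
r4=38
r2=23
r4=11+15=26
r2=11&11=11
r0=11*26=286
r0=286*11=3146
r2=3146&26=10
r4=26&63=26
r4=26&3146=10
r0=3146-10=3136
r4=10<<4=160
r0=10%8=2
r0=160-160=0
halt.

10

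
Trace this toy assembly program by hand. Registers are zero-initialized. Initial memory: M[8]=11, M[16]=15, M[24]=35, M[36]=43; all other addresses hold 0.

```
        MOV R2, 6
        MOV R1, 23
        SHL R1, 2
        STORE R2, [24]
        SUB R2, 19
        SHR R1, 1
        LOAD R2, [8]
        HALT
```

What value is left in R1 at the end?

MOV R2, 6 → R2=6
MOV R1, 23 → R1=23
SHL R1, 2 → R1=23<<2=92
STORE R2, [24] → M[24]=6
SUB R2, 19 → R2=6-19=-13
SHR R1, 1 → R1=92>>1=46
LOAD R2, [8] → R2=M[8]=11
halt.

46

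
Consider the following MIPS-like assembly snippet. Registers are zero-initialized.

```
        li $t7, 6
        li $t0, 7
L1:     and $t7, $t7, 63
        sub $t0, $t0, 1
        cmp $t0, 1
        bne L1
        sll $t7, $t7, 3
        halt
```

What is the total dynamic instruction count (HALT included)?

28

after li $t7, 6: $t7=6
after li $t0, 7: $t0=7
after and $t7, $t7, 63: $t7=6&63=6
after sub $t0, $t0, 1: $t0=7-1=6
cmp $t0, 1  (cmp 6,1)
bne L1: taken
after and $t7, $t7, 63: $t7=6&63=6
after sub $t0, $t0, 1: $t0=6-1=5
cmp $t0, 1  (cmp 5,1)
bne L1: taken
after and $t7, $t7, 63: $t7=6&63=6
after sub $t0, $t0, 1: $t0=5-1=4
cmp $t0, 1  (cmp 4,1)
bne L1: taken
after and $t7, $t7, 63: $t7=6&63=6
after sub $t0, $t0, 1: $t0=4-1=3
cmp $t0, 1  (cmp 3,1)
bne L1: taken
after and $t7, $t7, 63: $t7=6&63=6
after sub $t0, $t0, 1: $t0=3-1=2
cmp $t0, 1  (cmp 2,1)
bne L1: taken
after and $t7, $t7, 63: $t7=6&63=6
after sub $t0, $t0, 1: $t0=2-1=1
cmp $t0, 1  (cmp 1,1)
bne L1: not taken
after sll $t7, $t7, 3: $t7=6<<3=48
halt.
Total executed instructions: 28.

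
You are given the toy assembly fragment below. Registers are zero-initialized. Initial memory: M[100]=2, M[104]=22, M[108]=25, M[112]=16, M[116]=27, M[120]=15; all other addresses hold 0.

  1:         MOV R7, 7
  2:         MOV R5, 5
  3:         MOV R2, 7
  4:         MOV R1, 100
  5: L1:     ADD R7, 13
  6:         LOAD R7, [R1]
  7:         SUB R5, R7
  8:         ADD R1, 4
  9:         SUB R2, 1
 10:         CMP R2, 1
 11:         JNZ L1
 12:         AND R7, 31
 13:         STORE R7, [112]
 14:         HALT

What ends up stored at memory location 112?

MOV R7, 7 → R7=7
MOV R5, 5 → R5=5
MOV R2, 7 → R2=7
MOV R1, 100 → R1=100
ADD R7, 13 → R7=7+13=20
LOAD R7, [R1] → R7=M[100]=2
SUB R5, R7 → R5=5-2=3
ADD R1, 4 → R1=100+4=104
SUB R2, 1 → R2=7-1=6
CMP R2, 1  (cmp 6,1)
JNZ L1: taken
ADD R7, 13 → R7=2+13=15
LOAD R7, [R1] → R7=M[104]=22
SUB R5, R7 → R5=3-22=-19
ADD R1, 4 → R1=104+4=108
SUB R2, 1 → R2=6-1=5
CMP R2, 1  (cmp 5,1)
JNZ L1: taken
ADD R7, 13 → R7=22+13=35
LOAD R7, [R1] → R7=M[108]=25
SUB R5, R7 → R5=(-19)-25=-44
ADD R1, 4 → R1=108+4=112
SUB R2, 1 → R2=5-1=4
CMP R2, 1  (cmp 4,1)
JNZ L1: taken
ADD R7, 13 → R7=25+13=38
LOAD R7, [R1] → R7=M[112]=16
SUB R5, R7 → R5=(-44)-16=-60
ADD R1, 4 → R1=112+4=116
SUB R2, 1 → R2=4-1=3
CMP R2, 1  (cmp 3,1)
JNZ L1: taken
ADD R7, 13 → R7=16+13=29
LOAD R7, [R1] → R7=M[116]=27
SUB R5, R7 → R5=(-60)-27=-87
ADD R1, 4 → R1=116+4=120
SUB R2, 1 → R2=3-1=2
CMP R2, 1  (cmp 2,1)
JNZ L1: taken
ADD R7, 13 → R7=27+13=40
LOAD R7, [R1] → R7=M[120]=15
SUB R5, R7 → R5=(-87)-15=-102
ADD R1, 4 → R1=120+4=124
SUB R2, 1 → R2=2-1=1
CMP R2, 1  (cmp 1,1)
JNZ L1: not taken
AND R7, 31 → R7=15&31=15
STORE R7, [112] → M[112]=15
halt.

15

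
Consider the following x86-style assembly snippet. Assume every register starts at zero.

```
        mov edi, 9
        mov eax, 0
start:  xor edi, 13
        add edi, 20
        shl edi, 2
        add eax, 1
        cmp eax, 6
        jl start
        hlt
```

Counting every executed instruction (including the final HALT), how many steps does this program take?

after mov edi, 9: edi=9
after mov eax, 0: eax=0
after xor edi, 13: edi=9^13=4
after add edi, 20: edi=4+20=24
after shl edi, 2: edi=24<<2=96
after add eax, 1: eax=0+1=1
cmp eax, 6  (cmp 1,6)
jl start: taken
after xor edi, 13: edi=96^13=109
after add edi, 20: edi=109+20=129
after shl edi, 2: edi=129<<2=516
after add eax, 1: eax=1+1=2
cmp eax, 6  (cmp 2,6)
jl start: taken
after xor edi, 13: edi=516^13=521
after add edi, 20: edi=521+20=541
after shl edi, 2: edi=541<<2=2164
after add eax, 1: eax=2+1=3
cmp eax, 6  (cmp 3,6)
jl start: taken
after xor edi, 13: edi=2164^13=2169
after add edi, 20: edi=2169+20=2189
after shl edi, 2: edi=2189<<2=8756
after add eax, 1: eax=3+1=4
cmp eax, 6  (cmp 4,6)
jl start: taken
after xor edi, 13: edi=8756^13=8761
after add edi, 20: edi=8761+20=8781
after shl edi, 2: edi=8781<<2=35124
after add eax, 1: eax=4+1=5
cmp eax, 6  (cmp 5,6)
jl start: taken
after xor edi, 13: edi=35124^13=35129
after add edi, 20: edi=35129+20=35149
after shl edi, 2: edi=35149<<2=140596
after add eax, 1: eax=5+1=6
cmp eax, 6  (cmp 6,6)
jl start: not taken
halt.
Total executed instructions: 39.

39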